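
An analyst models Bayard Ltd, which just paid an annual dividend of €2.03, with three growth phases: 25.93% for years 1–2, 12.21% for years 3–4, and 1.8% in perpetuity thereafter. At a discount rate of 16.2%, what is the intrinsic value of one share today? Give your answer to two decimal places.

Three-stage DDM. Project D₁…D_4; terminal Gordon value at t=4 with g = 0.018; discount at r = 0.162.
D_1 = 2.5564
D_2 = 3.2192
D_3 = 3.6123
D_4 = 4.0534
TV_4 = 4.1263/(0.162−0.018) = 28.6552
P₀ = Σ Dₜ/(1+r)ᵗ + TV_4/(1+r)^4 = 24.8271

€24.83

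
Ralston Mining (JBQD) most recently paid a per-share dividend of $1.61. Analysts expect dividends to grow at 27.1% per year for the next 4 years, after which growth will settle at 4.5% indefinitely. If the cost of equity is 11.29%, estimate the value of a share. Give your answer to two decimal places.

$51.23

Two-stage DDM. Project D₁…D_4 at 0.271, terminal growth 0.045, discount at r = 0.1129.
D_1 = 2.0463
D_2 = 2.6009
D_3 = 3.3057
D_4 = 4.2015
Terminal value at t=4: TV = D_5/(r−g) = 4.3906/(0.1129−0.045) = 64.6628
P₀ = 2.0463/(1+0.1129)^1 + 2.6009/(1+0.1129)^2 + 3.3057/(1+0.1129)^3 + 4.2015/(1+0.1129)^4 + 64.6628/(1+0.1129)^4 = 51.2290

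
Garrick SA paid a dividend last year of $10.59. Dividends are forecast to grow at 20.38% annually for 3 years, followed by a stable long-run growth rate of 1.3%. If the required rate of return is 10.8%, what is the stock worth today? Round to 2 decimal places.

Two-stage DDM. Project D₁…D_3 at 0.2038, terminal growth 0.013, discount at r = 0.108.
D_1 = 12.7482
D_2 = 15.3463
D_3 = 18.4739
Terminal value at t=3: TV = D_4/(r−g) = 18.7141/(0.108−0.013) = 196.9903
P₀ = 12.7482/(1+0.108)^1 + 15.3463/(1+0.108)^2 + 18.4739/(1+0.108)^3 + 196.9903/(1+0.108)^3 = 182.4063

$182.41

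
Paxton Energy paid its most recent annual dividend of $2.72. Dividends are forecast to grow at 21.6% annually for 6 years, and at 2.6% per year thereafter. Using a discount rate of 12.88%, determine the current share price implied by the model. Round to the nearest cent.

Two-stage DDM. Project D₁…D_6 at 0.216, terminal growth 0.026, discount at r = 0.1288.
D_1 = 3.3075
D_2 = 4.0219
D_3 = 4.8907
D_4 = 5.9471
D_5 = 7.2316
D_6 = 8.7937
Terminal value at t=6: TV = D_7/(r−g) = 9.0223/(0.1288−0.026) = 87.7657
P₀ = 3.3075/(1+0.1288)^1 + 4.0219/(1+0.1288)^2 + 4.8907/(1+0.1288)^3 + 5.9471/(1+0.1288)^4 + 7.2316/(1+0.1288)^5 + 8.7937/(1+0.1288)^6 + 87.7657/(1+0.1288)^6 = 63.7717

$63.77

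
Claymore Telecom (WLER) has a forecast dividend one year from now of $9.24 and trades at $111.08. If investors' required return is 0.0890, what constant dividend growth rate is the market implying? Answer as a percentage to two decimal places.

0.58%

From P₀ = D₁/(r − g), the implied growth is g = r − D₁/P₀.
g = 0.089 − 9.24/111.08 = 0.089 − 0.08318 = 0.00582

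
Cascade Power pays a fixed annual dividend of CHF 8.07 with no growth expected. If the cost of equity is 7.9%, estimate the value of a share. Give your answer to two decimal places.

CHF 102.15

Zero-growth DDM (perpetuity): P₀ = D/r = 8.07 / 0.079 = 102.1519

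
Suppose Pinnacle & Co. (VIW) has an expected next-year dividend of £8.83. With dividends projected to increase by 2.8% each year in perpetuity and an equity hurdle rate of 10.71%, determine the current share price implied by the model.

Gordon growth model: P₀ = D₁/(r − g), with D₁ = 8.83 given directly.
P₀ = 8.8300 / (0.1071 − 0.028) = 8.8300 / 0.0791 = 111.6308

£111.63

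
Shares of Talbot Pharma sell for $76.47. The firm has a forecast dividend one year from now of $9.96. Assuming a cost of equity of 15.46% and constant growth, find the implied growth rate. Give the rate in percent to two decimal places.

From P₀ = D₁/(r − g), the implied growth is g = r − D₁/P₀.
g = 0.1546 − 9.96/76.47 = 0.1546 − 0.13025 = 0.02435

2.44%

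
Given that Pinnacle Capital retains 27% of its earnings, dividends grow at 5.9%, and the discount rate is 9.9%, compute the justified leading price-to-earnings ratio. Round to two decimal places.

Payout ratio b = 1 − 0.27 = 0.73.
Justified leading P/E = b/(r−g) = 0.73/(0.099−0.059) = 18.2500

18.25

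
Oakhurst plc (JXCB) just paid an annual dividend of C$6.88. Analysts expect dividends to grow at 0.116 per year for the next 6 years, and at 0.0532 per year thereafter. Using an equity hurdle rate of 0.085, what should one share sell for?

Two-stage DDM. Project D₁…D_6 at 0.116, terminal growth 0.0532, discount at r = 0.085.
D_1 = 7.6781
D_2 = 8.5687
D_3 = 9.5627
D_4 = 10.6720
D_5 = 11.9099
D_6 = 13.2915
Terminal value at t=6: TV = D_7/(r−g) = 13.9986/(0.085−0.0532) = 440.2074
P₀ = 7.6781/(1+0.085)^1 + 8.5687/(1+0.085)^2 + 9.5627/(1+0.085)^3 + 10.6720/(1+0.085)^4 + 11.9099/(1+0.085)^5 + 13.2915/(1+0.085)^6 + 440.2074/(1+0.085)^6 = 315.4332

C$315.43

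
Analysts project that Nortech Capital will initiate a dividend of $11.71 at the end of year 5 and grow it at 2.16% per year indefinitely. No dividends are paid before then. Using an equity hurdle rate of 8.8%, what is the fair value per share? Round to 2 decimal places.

Deferred-dividend DDM. At t=4 the remaining stream is a growing perpetuity with first payment D_5 = 11.71.
V_4 = D_5/(r−g) = 11.71/(0.088−0.0216) = 176.3554
P₀ = V_4/(1+r)^4 = 176.3554/(1+0.088)^4 = 125.8558

$125.86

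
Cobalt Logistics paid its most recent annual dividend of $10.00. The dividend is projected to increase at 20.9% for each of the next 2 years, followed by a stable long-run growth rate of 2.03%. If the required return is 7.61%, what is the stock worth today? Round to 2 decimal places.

$254.66

Two-stage DDM. Project D₁…D_2 at 0.209, terminal growth 0.0203, discount at r = 0.0761.
D_1 = 12.0900
D_2 = 14.6168
Terminal value at t=2: TV = D_3/(r−g) = 14.9135/(0.0761−0.0203) = 267.2676
P₀ = 12.0900/(1+0.0761)^1 + 14.6168/(1+0.0761)^2 + 267.2676/(1+0.0761)^2 = 254.6603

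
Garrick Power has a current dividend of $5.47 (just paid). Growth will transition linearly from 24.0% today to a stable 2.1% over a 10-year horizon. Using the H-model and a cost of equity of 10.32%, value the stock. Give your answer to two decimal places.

H-model: P₀ = D₀[(1+g_L) + H(g_S−g_L)]/(r−g_L), with H = 10/2 = 5.
P₀ = 5.47 × [(1+0.021) + 5×(0.24−0.021)] / (0.1032−0.021)
   = 5.47 × 2.1160 / 0.0822 = 140.8092

$140.81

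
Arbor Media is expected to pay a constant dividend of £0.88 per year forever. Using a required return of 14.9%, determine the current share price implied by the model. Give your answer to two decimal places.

£5.91

Zero-growth DDM (perpetuity): P₀ = D/r = 0.88 / 0.149 = 5.9060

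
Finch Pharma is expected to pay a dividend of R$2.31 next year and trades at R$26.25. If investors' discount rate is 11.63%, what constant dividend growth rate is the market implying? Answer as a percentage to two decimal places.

From P₀ = D₁/(r − g), the implied growth is g = r − D₁/P₀.
g = 0.1163 − 2.31/26.25 = 0.1163 − 0.08800 = 0.02830

2.83%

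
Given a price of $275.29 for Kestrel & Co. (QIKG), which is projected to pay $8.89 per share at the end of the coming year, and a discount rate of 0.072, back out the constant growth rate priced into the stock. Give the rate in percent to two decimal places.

From P₀ = D₁/(r − g), the implied growth is g = r − D₁/P₀.
g = 0.072 − 8.89/275.29 = 0.072 − 0.03229 = 0.03971

3.97%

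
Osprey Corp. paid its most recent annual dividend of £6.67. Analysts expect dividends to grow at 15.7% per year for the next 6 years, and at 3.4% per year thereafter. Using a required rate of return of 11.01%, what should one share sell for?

Two-stage DDM. Project D₁…D_6 at 0.157, terminal growth 0.034, discount at r = 0.1101.
D_1 = 7.7172
D_2 = 8.9288
D_3 = 10.3306
D_4 = 11.9525
D_5 = 13.8291
D_6 = 16.0002
Terminal value at t=6: TV = D_7/(r−g) = 16.5442/(0.1101−0.034) = 217.4012
P₀ = 7.7172/(1+0.1101)^1 + 8.9288/(1+0.1101)^2 + 10.3306/(1+0.1101)^3 + 11.9525/(1+0.1101)^4 + 13.8291/(1+0.1101)^5 + 16.0002/(1+0.1101)^6 + 217.4012/(1+0.1101)^6 = 162.5412

£162.54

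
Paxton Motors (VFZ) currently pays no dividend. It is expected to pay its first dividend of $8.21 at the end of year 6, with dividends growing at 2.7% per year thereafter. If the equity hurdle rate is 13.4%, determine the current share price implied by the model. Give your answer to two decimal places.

$40.92

Deferred-dividend DDM. At t=5 the remaining stream is a growing perpetuity with first payment D_6 = 8.21.
V_5 = D_6/(r−g) = 8.21/(0.134−0.027) = 76.7290
P₀ = V_5/(1+r)^5 = 76.7290/(1+0.134)^5 = 40.9161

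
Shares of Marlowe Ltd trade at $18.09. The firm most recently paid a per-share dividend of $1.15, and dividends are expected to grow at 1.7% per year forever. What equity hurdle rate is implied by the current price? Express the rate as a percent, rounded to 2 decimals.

8.17%

Rearranging the constant-growth DDM: r = D₁/P₀ + g.
D₁ = 1.15 × (1 + 0.017) = 1.1695.
r = 1.1695 / 18.09 + 0.017 = 0.06465 + 0.017 = 0.08165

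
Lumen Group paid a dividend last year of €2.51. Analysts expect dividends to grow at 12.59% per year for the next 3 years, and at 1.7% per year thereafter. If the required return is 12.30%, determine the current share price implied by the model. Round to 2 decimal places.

Two-stage DDM. Project D₁…D_3 at 0.1259, terminal growth 0.017, discount at r = 0.123.
D_1 = 2.8260
D_2 = 3.1818
D_3 = 3.5824
Terminal value at t=3: TV = D_4/(r−g) = 3.6433/(0.123−0.017) = 34.3707
P₀ = 2.8260/(1+0.123)^1 + 3.1818/(1+0.123)^2 + 3.5824/(1+0.123)^3 + 34.3707/(1+0.123)^3 = 31.8378

€31.84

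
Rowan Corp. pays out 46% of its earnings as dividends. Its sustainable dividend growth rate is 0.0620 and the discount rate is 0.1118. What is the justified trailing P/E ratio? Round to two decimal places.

Justified trailing P/E = b(1+g)/(r−g) = 0.46×(1+0.062)/(0.1118−0.062) = 9.8096

9.81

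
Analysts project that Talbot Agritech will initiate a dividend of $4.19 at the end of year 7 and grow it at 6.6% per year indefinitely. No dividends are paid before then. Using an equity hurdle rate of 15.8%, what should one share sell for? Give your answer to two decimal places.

Deferred-dividend DDM. At t=6 the remaining stream is a growing perpetuity with first payment D_7 = 4.19.
V_6 = D_7/(r−g) = 4.19/(0.158−0.066) = 45.5435
P₀ = V_6/(1+r)^6 = 45.5435/(1+0.158)^6 = 18.8875

$18.89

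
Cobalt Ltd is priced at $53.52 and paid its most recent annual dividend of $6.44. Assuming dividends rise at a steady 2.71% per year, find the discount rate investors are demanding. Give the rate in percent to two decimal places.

15.07%

Rearranging the constant-growth DDM: r = D₁/P₀ + g.
D₁ = 6.44 × (1 + 0.0271) = 6.6145.
r = 6.6145 / 53.52 + 0.0271 = 0.12359 + 0.0271 = 0.15069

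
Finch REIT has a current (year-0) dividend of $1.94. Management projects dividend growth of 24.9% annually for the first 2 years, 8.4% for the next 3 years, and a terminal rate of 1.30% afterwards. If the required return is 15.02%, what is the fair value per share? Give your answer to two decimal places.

Three-stage DDM. Project D₁…D_5; terminal Gordon value at t=5 with g = 0.013; discount at r = 0.1502.
D_1 = 2.4231
D_2 = 3.0264
D_3 = 3.2806
D_4 = 3.5562
D_5 = 3.8549
TV_5 = 3.9050/(0.1502−0.013) = 28.4623
P₀ = Σ Dₜ/(1+r)ᵗ + TV_5/(1+r)^5 = 24.6354

$24.64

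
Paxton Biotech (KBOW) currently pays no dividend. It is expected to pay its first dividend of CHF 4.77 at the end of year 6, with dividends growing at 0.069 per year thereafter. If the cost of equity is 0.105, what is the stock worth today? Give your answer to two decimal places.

Deferred-dividend DDM. At t=5 the remaining stream is a growing perpetuity with first payment D_6 = 4.77.
V_5 = D_6/(r−g) = 4.77/(0.105−0.069) = 132.5000
P₀ = V_5/(1+r)^5 = 132.5000/(1+0.105)^5 = 80.4275

CHF 80.43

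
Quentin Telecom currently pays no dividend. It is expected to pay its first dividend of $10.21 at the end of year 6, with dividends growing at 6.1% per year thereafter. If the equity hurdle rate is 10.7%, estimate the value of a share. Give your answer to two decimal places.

Deferred-dividend DDM. At t=5 the remaining stream is a growing perpetuity with first payment D_6 = 10.21.
V_5 = D_6/(r−g) = 10.21/(0.107−0.061) = 221.9565
P₀ = V_5/(1+r)^5 = 221.9565/(1+0.107)^5 = 133.5149

$133.51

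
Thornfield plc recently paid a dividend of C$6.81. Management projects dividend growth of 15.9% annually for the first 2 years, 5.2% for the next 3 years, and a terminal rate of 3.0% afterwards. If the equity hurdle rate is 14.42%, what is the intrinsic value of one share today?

C$80.63

Three-stage DDM. Project D₁…D_5; terminal Gordon value at t=5 with g = 0.03; discount at r = 0.1442.
D_1 = 7.8928
D_2 = 9.1477
D_3 = 9.6234
D_4 = 10.1238
D_5 = 10.6503
TV_5 = 10.9698/(0.1442−0.03) = 96.0577
P₀ = Σ Dₜ/(1+r)ᵗ + TV_5/(1+r)^5 = 80.6273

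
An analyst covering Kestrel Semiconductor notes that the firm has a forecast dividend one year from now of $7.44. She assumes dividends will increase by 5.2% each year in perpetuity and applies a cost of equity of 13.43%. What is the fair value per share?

Gordon growth model: P₀ = D₁/(r − g), with D₁ = 7.44 given directly.
P₀ = 7.4400 / (0.1343 − 0.052) = 7.4400 / 0.0823 = 90.4010

$90.40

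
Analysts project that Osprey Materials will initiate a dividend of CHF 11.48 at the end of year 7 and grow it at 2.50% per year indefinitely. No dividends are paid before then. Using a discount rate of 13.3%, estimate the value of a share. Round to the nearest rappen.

CHF 50.25

Deferred-dividend DDM. At t=6 the remaining stream is a growing perpetuity with first payment D_7 = 11.48.
V_6 = D_7/(r−g) = 11.48/(0.133−0.025) = 106.2963
P₀ = V_6/(1+r)^6 = 106.2963/(1+0.133)^6 = 50.2503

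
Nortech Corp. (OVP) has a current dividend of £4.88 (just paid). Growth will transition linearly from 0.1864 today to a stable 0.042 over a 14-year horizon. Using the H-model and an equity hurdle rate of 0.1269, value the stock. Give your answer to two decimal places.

£117.99

H-model: P₀ = D₀[(1+g_L) + H(g_S−g_L)]/(r−g_L), with H = 14/2 = 7.
P₀ = 4.88 × [(1+0.042) + 7×(0.1864−0.042)] / (0.1269−0.042)
   = 4.88 × 2.0528 / 0.0849 = 117.9937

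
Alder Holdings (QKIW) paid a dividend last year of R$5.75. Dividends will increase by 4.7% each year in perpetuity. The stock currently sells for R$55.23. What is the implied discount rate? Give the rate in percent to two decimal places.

Rearranging the constant-growth DDM: r = D₁/P₀ + g.
D₁ = 5.75 × (1 + 0.047) = 6.0202.
r = 6.0202 / 55.23 + 0.047 = 0.10900 + 0.047 = 0.15600

15.60%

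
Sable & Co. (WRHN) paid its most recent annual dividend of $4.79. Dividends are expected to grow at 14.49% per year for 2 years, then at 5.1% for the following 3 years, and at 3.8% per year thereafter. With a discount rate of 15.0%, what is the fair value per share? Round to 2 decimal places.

$55.03

Three-stage DDM. Project D₁…D_5; terminal Gordon value at t=5 with g = 0.038; discount at r = 0.15.
D_1 = 5.4841
D_2 = 6.2787
D_3 = 6.5989
D_4 = 6.9355
D_5 = 7.2892
TV_5 = 7.5662/(0.15−0.038) = 67.5551
P₀ = Σ Dₜ/(1+r)ᵗ + TV_5/(1+r)^5 = 55.0315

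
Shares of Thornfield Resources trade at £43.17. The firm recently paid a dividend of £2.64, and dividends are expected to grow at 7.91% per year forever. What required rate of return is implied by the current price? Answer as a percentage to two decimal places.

Rearranging the constant-growth DDM: r = D₁/P₀ + g.
D₁ = 2.64 × (1 + 0.0791) = 2.8488.
r = 2.8488 / 43.17 + 0.0791 = 0.06599 + 0.0791 = 0.14509

14.51%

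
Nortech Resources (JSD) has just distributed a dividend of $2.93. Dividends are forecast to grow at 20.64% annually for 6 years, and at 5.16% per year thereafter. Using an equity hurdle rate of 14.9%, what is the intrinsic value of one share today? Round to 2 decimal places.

Two-stage DDM. Project D₁…D_6 at 0.2064, terminal growth 0.0516, discount at r = 0.149.
D_1 = 3.5348
D_2 = 4.2643
D_3 = 5.1445
D_4 = 6.2063
D_5 = 7.4873
D_6 = 9.0327
Terminal value at t=6: TV = D_7/(r−g) = 9.4987/(0.149−0.0516) = 97.5230
P₀ = 3.5348/(1+0.149)^1 + 4.2643/(1+0.149)^2 + 5.1445/(1+0.149)^3 + 6.2063/(1+0.149)^4 + 7.4873/(1+0.149)^5 + 9.0327/(1+0.149)^6 + 97.5230/(1+0.149)^6 = 63.3055

$63.31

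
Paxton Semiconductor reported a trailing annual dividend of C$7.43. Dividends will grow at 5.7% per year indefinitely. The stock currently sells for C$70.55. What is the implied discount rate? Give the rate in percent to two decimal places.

16.83%

Rearranging the constant-growth DDM: r = D₁/P₀ + g.
D₁ = 7.43 × (1 + 0.057) = 7.8535.
r = 7.8535 / 70.55 + 0.057 = 0.11132 + 0.057 = 0.16832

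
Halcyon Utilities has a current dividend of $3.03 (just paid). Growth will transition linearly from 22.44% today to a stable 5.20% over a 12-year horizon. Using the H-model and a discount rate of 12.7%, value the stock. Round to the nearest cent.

H-model: P₀ = D₀[(1+g_L) + H(g_S−g_L)]/(r−g_L), with H = 12/2 = 6.
P₀ = 3.03 × [(1+0.052) + 6×(0.2244−0.052)] / (0.127−0.052)
   = 3.03 × 2.0864 / 0.075 = 84.2906

$84.29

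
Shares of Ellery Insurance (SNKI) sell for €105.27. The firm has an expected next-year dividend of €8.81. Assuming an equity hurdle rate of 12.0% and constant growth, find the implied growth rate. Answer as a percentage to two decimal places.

3.63%

From P₀ = D₁/(r − g), the implied growth is g = r − D₁/P₀.
g = 0.12 − 8.81/105.27 = 0.12 − 0.08369 = 0.03631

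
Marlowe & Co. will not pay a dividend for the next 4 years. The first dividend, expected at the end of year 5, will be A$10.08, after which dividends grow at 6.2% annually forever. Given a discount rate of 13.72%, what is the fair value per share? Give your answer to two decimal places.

A$80.15

Deferred-dividend DDM. At t=4 the remaining stream is a growing perpetuity with first payment D_5 = 10.08.
V_4 = D_5/(r−g) = 10.08/(0.1372−0.062) = 134.0426
P₀ = V_4/(1+r)^4 = 134.0426/(1+0.1372)^4 = 80.1485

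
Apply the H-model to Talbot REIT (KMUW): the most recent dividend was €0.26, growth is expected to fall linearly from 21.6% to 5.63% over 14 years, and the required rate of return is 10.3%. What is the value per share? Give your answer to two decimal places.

H-model: P₀ = D₀[(1+g_L) + H(g_S−g_L)]/(r−g_L), with H = 14/2 = 7.
P₀ = 0.26 × [(1+0.0563) + 7×(0.216−0.0563)] / (0.103−0.0563)
   = 0.26 × 2.1742 / 0.0467 = 12.1048

€12.10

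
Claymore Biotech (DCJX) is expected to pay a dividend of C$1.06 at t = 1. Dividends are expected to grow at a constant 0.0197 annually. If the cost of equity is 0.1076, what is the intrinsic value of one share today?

Gordon growth model: P₀ = D₁/(r − g), with D₁ = 1.06 given directly.
P₀ = 1.0600 / (0.1076 − 0.0197) = 1.0600 / 0.0879 = 12.0592

C$12.06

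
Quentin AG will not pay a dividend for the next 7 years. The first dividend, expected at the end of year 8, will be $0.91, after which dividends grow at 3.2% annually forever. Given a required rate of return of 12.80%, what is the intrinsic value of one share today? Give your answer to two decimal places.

Deferred-dividend DDM. At t=7 the remaining stream is a growing perpetuity with first payment D_8 = 0.91.
V_7 = D_8/(r−g) = 0.91/(0.128−0.032) = 9.4792
P₀ = V_7/(1+r)^7 = 9.4792/(1+0.128)^7 = 4.0795

$4.08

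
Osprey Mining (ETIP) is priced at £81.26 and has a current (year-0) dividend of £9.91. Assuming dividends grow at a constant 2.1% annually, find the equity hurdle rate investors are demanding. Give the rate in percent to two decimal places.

14.55%

Rearranging the constant-growth DDM: r = D₁/P₀ + g.
D₁ = 9.91 × (1 + 0.021) = 10.1181.
r = 10.1181 / 81.26 + 0.021 = 0.12452 + 0.021 = 0.14552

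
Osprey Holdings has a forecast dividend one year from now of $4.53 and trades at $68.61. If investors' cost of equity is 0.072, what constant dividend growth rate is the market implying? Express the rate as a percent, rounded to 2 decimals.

0.60%

From P₀ = D₁/(r − g), the implied growth is g = r − D₁/P₀.
g = 0.072 − 4.53/68.61 = 0.072 − 0.06603 = 0.00597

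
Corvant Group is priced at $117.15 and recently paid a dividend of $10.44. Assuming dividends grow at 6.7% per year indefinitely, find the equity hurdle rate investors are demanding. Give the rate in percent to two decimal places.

16.21%

Rearranging the constant-growth DDM: r = D₁/P₀ + g.
D₁ = 10.44 × (1 + 0.067) = 11.1395.
r = 11.1395 / 117.15 + 0.067 = 0.09509 + 0.067 = 0.16209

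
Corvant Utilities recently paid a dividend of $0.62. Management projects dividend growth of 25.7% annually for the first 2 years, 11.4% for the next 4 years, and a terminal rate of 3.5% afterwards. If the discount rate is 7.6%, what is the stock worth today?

Three-stage DDM. Project D₁…D_6; terminal Gordon value at t=6 with g = 0.035; discount at r = 0.076.
D_1 = 0.7793
D_2 = 0.9796
D_3 = 1.0913
D_4 = 1.2157
D_5 = 1.3543
D_6 = 1.5087
TV_6 = 1.5615/(0.076−0.035) = 38.0855
P₀ = Σ Dₜ/(1+r)ᵗ + TV_6/(1+r)^6 = 29.8051

$29.81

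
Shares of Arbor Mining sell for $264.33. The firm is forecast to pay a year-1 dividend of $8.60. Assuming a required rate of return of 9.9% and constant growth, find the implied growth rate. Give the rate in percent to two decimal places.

6.65%

From P₀ = D₁/(r − g), the implied growth is g = r − D₁/P₀.
g = 0.099 − 8.60/264.33 = 0.099 − 0.03254 = 0.06646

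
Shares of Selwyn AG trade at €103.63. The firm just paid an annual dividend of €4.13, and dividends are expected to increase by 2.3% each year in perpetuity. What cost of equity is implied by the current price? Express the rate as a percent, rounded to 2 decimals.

6.38%

Rearranging the constant-growth DDM: r = D₁/P₀ + g.
D₁ = 4.13 × (1 + 0.023) = 4.2250.
r = 4.2250 / 103.63 + 0.023 = 0.04077 + 0.023 = 0.06377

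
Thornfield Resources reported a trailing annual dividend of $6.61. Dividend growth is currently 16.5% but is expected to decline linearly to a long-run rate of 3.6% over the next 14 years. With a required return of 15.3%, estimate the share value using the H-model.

$109.55

H-model: P₀ = D₀[(1+g_L) + H(g_S−g_L)]/(r−g_L), with H = 14/2 = 7.
P₀ = 6.61 × [(1+0.036) + 7×(0.165−0.036)] / (0.153−0.036)
   = 6.61 × 1.9390 / 0.117 = 109.5452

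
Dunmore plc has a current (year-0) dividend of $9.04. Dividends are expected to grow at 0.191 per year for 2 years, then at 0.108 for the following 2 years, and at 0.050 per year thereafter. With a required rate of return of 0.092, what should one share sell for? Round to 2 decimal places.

$319.37

Three-stage DDM. Project D₁…D_4; terminal Gordon value at t=4 with g = 0.05; discount at r = 0.092.
D_1 = 10.7666
D_2 = 12.8231
D_3 = 14.2080
D_4 = 15.7424
TV_4 = 16.5295/(0.092−0.05) = 393.5605
P₀ = Σ Dₜ/(1+r)ᵗ + TV_4/(1+r)^4 = 319.3660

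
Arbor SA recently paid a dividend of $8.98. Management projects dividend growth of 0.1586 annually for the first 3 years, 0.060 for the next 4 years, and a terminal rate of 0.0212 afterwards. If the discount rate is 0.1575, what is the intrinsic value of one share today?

$103.49

Three-stage DDM. Project D₁…D_7; terminal Gordon value at t=7 with g = 0.0212; discount at r = 0.1575.
D_1 = 10.4042
D_2 = 12.0543
D_3 = 13.9662
D_4 = 14.8041
D_5 = 15.6924
D_6 = 16.6339
D_7 = 17.6320
TV_7 = 18.0057/(0.1575−0.0212) = 132.1038
P₀ = Σ Dₜ/(1+r)ᵗ + TV_7/(1+r)^7 = 103.4940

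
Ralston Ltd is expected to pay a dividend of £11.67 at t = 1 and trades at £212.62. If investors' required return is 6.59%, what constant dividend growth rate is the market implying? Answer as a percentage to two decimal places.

1.10%

From P₀ = D₁/(r − g), the implied growth is g = r − D₁/P₀.
g = 0.0659 − 11.67/212.62 = 0.0659 − 0.05489 = 0.01101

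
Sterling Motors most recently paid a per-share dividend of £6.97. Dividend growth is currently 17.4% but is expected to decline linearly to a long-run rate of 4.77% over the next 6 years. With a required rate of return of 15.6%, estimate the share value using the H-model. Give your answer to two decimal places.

£91.81

H-model: P₀ = D₀[(1+g_L) + H(g_S−g_L)]/(r−g_L), with H = 6/2 = 3.
P₀ = 6.97 × [(1+0.0477) + 3×(0.174−0.0477)] / (0.156−0.0477)
   = 6.97 × 1.4266 / 0.1083 = 91.8135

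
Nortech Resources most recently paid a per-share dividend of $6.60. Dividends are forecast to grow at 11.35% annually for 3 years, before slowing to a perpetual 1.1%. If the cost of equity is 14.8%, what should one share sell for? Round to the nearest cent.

$63.08

Two-stage DDM. Project D₁…D_3 at 0.1135, terminal growth 0.011, discount at r = 0.148.
D_1 = 7.3491
D_2 = 8.1832
D_3 = 9.1120
Terminal value at t=3: TV = D_4/(r−g) = 9.2123/(0.148−0.011) = 67.2427
P₀ = 7.3491/(1+0.148)^1 + 8.1832/(1+0.148)^2 + 9.1120/(1+0.148)^3 + 67.2427/(1+0.148)^3 = 63.0782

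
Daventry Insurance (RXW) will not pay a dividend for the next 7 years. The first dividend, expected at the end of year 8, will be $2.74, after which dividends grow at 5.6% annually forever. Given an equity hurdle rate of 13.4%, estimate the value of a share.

$14.57

Deferred-dividend DDM. At t=7 the remaining stream is a growing perpetuity with first payment D_8 = 2.74.
V_7 = D_8/(r−g) = 2.74/(0.134−0.056) = 35.1282
P₀ = V_7/(1+r)^7 = 35.1282/(1+0.134)^7 = 14.5668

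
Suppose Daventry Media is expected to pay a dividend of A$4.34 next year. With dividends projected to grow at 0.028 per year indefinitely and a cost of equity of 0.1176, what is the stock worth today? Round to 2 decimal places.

A$48.44

Gordon growth model: P₀ = D₁/(r − g), with D₁ = 4.34 given directly.
P₀ = 4.3400 / (0.1176 − 0.028) = 4.3400 / 0.0896 = 48.4375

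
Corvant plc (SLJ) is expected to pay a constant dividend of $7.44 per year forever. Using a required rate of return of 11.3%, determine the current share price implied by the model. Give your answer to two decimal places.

$65.84

Zero-growth DDM (perpetuity): P₀ = D/r = 7.44 / 0.113 = 65.8407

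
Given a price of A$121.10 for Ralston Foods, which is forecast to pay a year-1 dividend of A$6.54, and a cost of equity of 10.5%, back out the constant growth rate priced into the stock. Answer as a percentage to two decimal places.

5.10%

From P₀ = D₁/(r − g), the implied growth is g = r − D₁/P₀.
g = 0.105 − 6.54/121.10 = 0.105 − 0.05400 = 0.05100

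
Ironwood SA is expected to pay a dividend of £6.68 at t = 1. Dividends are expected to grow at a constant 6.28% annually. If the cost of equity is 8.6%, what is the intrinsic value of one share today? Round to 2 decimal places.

£287.93

Gordon growth model: P₀ = D₁/(r − g), with D₁ = 6.68 given directly.
P₀ = 6.6800 / (0.086 − 0.0628) = 6.6800 / 0.0232 = 287.9310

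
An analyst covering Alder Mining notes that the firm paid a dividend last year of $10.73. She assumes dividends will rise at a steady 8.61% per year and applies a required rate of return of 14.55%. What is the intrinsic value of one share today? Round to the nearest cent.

$196.19

Gordon growth model: P₀ = D₁/(r − g). D₁ = 10.73 × (1 + 0.0861) = 11.6539.
P₀ = 11.6539 / (0.1455 − 0.0861) = 11.6539 / 0.0594 = 196.1928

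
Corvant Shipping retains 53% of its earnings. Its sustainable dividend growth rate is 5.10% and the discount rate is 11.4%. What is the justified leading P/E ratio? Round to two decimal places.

Payout ratio b = 1 − 0.53 = 0.47.
Justified leading P/E = b/(r−g) = 0.47/(0.114−0.051) = 7.4603

7.46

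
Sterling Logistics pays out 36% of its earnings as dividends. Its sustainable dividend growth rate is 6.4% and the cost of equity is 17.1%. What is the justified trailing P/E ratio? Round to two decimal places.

3.58

Justified trailing P/E = b(1+g)/(r−g) = 0.36×(1+0.064)/(0.171−0.064) = 3.5798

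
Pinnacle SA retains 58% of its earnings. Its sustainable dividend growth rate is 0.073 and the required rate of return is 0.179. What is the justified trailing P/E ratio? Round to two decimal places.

4.25

Payout ratio b = 1 − 0.58 = 0.42.
Justified trailing P/E = b(1+g)/(r−g) = 0.42×(1+0.073)/(0.179−0.073) = 4.2515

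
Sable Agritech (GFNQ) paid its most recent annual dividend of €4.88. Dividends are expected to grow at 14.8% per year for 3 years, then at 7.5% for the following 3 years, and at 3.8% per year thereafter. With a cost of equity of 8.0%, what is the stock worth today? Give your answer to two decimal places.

€176.83

Three-stage DDM. Project D₁…D_6; terminal Gordon value at t=6 with g = 0.038; discount at r = 0.08.
D_1 = 5.6022
D_2 = 6.4314
D_3 = 7.3832
D_4 = 7.9370
D_5 = 8.5322
D_6 = 9.1721
TV_6 = 9.5207/(0.08−0.038) = 226.6830
P₀ = Σ Dₜ/(1+r)ᵗ + TV_6/(1+r)^6 = 176.8317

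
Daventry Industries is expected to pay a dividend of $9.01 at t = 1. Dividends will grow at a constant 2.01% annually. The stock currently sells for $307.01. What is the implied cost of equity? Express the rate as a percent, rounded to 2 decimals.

Rearranging the constant-growth DDM: r = D₁/P₀ + g.
r = 9.0100 / 307.01 + 0.0201 = 0.02935 + 0.0201 = 0.04945

4.94%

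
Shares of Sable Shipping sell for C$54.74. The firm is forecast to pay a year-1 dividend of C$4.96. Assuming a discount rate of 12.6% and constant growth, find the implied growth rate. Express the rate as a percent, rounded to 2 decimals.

From P₀ = D₁/(r − g), the implied growth is g = r − D₁/P₀.
g = 0.126 − 4.96/54.74 = 0.126 − 0.09061 = 0.03539

3.54%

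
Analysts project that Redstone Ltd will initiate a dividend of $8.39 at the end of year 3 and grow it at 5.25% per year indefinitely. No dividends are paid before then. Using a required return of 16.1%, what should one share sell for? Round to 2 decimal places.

Deferred-dividend DDM. At t=2 the remaining stream is a growing perpetuity with first payment D_3 = 8.39.
V_2 = D_3/(r−g) = 8.39/(0.161−0.0525) = 77.3272
P₀ = V_2/(1+r)^2 = 77.3272/(1+0.161)^2 = 57.3677

$57.37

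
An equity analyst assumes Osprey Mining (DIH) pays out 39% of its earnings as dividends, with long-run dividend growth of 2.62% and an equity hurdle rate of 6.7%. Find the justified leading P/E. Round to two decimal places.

9.56

Justified leading P/E = b/(r−g) = 0.39/(0.067−0.0262) = 9.5588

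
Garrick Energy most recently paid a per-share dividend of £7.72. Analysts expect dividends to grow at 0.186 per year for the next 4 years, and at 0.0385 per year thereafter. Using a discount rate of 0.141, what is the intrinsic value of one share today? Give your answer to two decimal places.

£125.35

Two-stage DDM. Project D₁…D_4 at 0.186, terminal growth 0.0385, discount at r = 0.141.
D_1 = 9.1559
D_2 = 10.8589
D_3 = 12.8787
D_4 = 15.2741
Terminal value at t=4: TV = D_5/(r−g) = 15.8622/(0.141−0.0385) = 154.7529
P₀ = 9.1559/(1+0.141)^1 + 10.8589/(1+0.141)^2 + 12.8787/(1+0.141)^3 + 15.2741/(1+0.141)^4 + 154.7529/(1+0.141)^4 = 125.3525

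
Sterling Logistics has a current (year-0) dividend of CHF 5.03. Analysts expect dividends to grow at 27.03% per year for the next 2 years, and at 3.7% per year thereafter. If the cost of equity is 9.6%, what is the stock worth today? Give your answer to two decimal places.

Two-stage DDM. Project D₁…D_2 at 0.2703, terminal growth 0.037, discount at r = 0.096.
D_1 = 6.3896
D_2 = 8.1167
Terminal value at t=2: TV = D_3/(r−g) = 8.4170/(0.096−0.037) = 142.6617
P₀ = 6.3896/(1+0.096)^1 + 8.1167/(1+0.096)^2 + 142.6617/(1+0.096)^2 = 131.3514

CHF 131.35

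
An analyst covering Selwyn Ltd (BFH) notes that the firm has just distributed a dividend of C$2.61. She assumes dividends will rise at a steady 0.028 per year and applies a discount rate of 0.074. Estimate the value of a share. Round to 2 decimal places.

C$58.33

Gordon growth model: P₀ = D₁/(r − g). D₁ = 2.61 × (1 + 0.028) = 2.6831.
P₀ = 2.6831 / (0.074 − 0.028) = 2.6831 / 0.046 = 58.3278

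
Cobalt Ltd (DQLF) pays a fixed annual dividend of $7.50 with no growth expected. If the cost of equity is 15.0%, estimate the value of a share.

$50.00

Zero-growth DDM (perpetuity): P₀ = D/r = 7.50 / 0.15 = 50.0000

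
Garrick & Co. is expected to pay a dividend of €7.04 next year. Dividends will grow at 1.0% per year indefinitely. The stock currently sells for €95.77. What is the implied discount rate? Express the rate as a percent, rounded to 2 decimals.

Rearranging the constant-growth DDM: r = D₁/P₀ + g.
r = 7.0400 / 95.77 + 0.01 = 0.07351 + 0.01 = 0.08351

8.35%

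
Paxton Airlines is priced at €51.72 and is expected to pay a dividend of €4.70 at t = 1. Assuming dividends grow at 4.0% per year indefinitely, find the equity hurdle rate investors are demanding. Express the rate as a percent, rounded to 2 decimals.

Rearranging the constant-growth DDM: r = D₁/P₀ + g.
r = 4.7000 / 51.72 + 0.04 = 0.09087 + 0.04 = 0.13087

13.09%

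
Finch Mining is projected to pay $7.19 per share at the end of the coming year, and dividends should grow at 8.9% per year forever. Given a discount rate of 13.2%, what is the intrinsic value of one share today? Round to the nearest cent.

Gordon growth model: P₀ = D₁/(r − g), with D₁ = 7.19 given directly.
P₀ = 7.1900 / (0.132 − 0.089) = 7.1900 / 0.043 = 167.2093

$167.21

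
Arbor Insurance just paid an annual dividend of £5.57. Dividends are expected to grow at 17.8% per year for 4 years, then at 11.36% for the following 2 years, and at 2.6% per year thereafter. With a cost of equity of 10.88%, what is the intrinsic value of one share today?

Three-stage DDM. Project D₁…D_6; terminal Gordon value at t=6 with g = 0.026; discount at r = 0.1088.
D_1 = 6.5615
D_2 = 7.7294
D_3 = 9.1052
D_4 = 10.7260
D_5 = 11.9444
D_6 = 13.3013
TV_6 = 13.6472/(0.1088−0.026) = 164.8207
P₀ = Σ Dₜ/(1+r)ᵗ + TV_6/(1+r)^6 = 128.9583

£128.96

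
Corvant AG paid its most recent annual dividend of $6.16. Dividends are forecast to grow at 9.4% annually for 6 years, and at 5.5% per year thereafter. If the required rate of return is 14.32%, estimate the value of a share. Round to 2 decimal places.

$88.36

Two-stage DDM. Project D₁…D_6 at 0.094, terminal growth 0.055, discount at r = 0.1432.
D_1 = 6.7390
D_2 = 7.3725
D_3 = 8.0655
D_4 = 8.8237
D_5 = 9.6531
D_6 = 10.5605
Terminal value at t=6: TV = D_7/(r−g) = 11.1413/(0.1432−0.055) = 126.3190
P₀ = 6.7390/(1+0.1432)^1 + 7.3725/(1+0.1432)^2 + 8.0655/(1+0.1432)^3 + 8.8237/(1+0.1432)^4 + 9.6531/(1+0.1432)^5 + 10.5605/(1+0.1432)^6 + 126.3190/(1+0.1432)^6 = 88.3647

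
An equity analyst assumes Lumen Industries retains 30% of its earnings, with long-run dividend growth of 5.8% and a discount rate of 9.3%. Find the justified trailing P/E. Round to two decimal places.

Payout ratio b = 1 − 0.30 = 0.70.
Justified trailing P/E = b(1+g)/(r−g) = 0.70×(1+0.058)/(0.093−0.058) = 21.1600

21.16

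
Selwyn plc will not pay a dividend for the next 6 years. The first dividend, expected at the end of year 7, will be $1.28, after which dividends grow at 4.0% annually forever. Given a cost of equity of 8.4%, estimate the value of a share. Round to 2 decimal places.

Deferred-dividend DDM. At t=6 the remaining stream is a growing perpetuity with first payment D_7 = 1.28.
V_6 = D_7/(r−g) = 1.28/(0.084−0.04) = 29.0909
P₀ = V_6/(1+r)^6 = 29.0909/(1+0.084)^6 = 17.9301

$17.93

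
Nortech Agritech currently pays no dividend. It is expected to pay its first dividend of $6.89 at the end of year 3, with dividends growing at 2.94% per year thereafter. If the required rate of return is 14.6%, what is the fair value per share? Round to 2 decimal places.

$44.99

Deferred-dividend DDM. At t=2 the remaining stream is a growing perpetuity with first payment D_3 = 6.89.
V_2 = D_3/(r−g) = 6.89/(0.146−0.0294) = 59.0909
P₀ = V_2/(1+r)^2 = 59.0909/(1+0.146)^2 = 44.9937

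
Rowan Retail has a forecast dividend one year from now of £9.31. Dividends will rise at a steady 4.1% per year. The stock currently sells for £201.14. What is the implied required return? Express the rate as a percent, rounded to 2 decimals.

8.73%

Rearranging the constant-growth DDM: r = D₁/P₀ + g.
r = 9.3100 / 201.14 + 0.041 = 0.04629 + 0.041 = 0.08729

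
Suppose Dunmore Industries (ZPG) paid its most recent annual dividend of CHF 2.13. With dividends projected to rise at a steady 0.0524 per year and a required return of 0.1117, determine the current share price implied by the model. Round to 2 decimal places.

Gordon growth model: P₀ = D₁/(r − g). D₁ = 2.13 × (1 + 0.0524) = 2.2416.
P₀ = 2.2416 / (0.1117 − 0.0524) = 2.2416 / 0.0593 = 37.8012

CHF 37.80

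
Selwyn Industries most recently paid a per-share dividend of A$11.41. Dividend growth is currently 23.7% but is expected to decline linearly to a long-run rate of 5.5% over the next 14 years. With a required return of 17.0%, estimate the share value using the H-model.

A$231.08

H-model: P₀ = D₀[(1+g_L) + H(g_S−g_L)]/(r−g_L), with H = 14/2 = 7.
P₀ = 11.41 × [(1+0.055) + 7×(0.237−0.055)] / (0.17−0.055)
   = 11.41 × 2.3290 / 0.115 = 231.0773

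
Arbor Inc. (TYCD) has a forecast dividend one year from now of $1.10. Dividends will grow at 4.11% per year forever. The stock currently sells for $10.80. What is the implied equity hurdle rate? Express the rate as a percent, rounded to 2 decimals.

Rearranging the constant-growth DDM: r = D₁/P₀ + g.
r = 1.1000 / 10.80 + 0.0411 = 0.10185 + 0.0411 = 0.14295

14.30%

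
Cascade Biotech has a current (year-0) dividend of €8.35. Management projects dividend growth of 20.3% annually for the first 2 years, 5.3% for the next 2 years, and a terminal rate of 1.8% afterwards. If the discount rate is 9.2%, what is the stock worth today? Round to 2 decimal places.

€168.16

Three-stage DDM. Project D₁…D_4; terminal Gordon value at t=4 with g = 0.018; discount at r = 0.092.
D_1 = 10.0450
D_2 = 12.0842
D_3 = 12.7247
D_4 = 13.3991
TV_4 = 13.6402/(0.092−0.018) = 184.3277
P₀ = Σ Dₜ/(1+r)ᵗ + TV_4/(1+r)^4 = 168.1557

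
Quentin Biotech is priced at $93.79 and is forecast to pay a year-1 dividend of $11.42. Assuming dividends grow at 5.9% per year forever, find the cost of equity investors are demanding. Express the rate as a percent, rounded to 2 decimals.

Rearranging the constant-growth DDM: r = D₁/P₀ + g.
r = 11.4200 / 93.79 + 0.059 = 0.12176 + 0.059 = 0.18076

18.08%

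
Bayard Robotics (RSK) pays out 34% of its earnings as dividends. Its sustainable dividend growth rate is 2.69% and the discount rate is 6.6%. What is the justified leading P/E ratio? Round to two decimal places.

Justified leading P/E = b/(r−g) = 0.34/(0.066−0.0269) = 8.6957

8.70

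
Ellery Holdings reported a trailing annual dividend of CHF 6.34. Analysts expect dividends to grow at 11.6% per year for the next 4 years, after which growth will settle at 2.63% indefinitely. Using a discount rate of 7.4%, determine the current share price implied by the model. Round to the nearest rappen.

Two-stage DDM. Project D₁…D_4 at 0.116, terminal growth 0.0263, discount at r = 0.074.
D_1 = 7.0754
D_2 = 7.8962
D_3 = 8.8121
D_4 = 9.8344
Terminal value at t=4: TV = D_5/(r−g) = 10.0930/(0.074−0.0263) = 211.5933
P₀ = 7.0754/(1+0.074)^1 + 7.8962/(1+0.074)^2 + 8.8121/(1+0.074)^3 + 9.8344/(1+0.074)^4 + 211.5933/(1+0.074)^4 = 186.9703

CHF 186.97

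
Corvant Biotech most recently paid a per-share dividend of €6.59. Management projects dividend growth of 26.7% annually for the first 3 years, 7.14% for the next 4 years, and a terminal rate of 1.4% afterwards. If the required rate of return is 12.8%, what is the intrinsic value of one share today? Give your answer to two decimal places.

€125.56

Three-stage DDM. Project D₁…D_7; terminal Gordon value at t=7 with g = 0.014; discount at r = 0.128.
D_1 = 8.3495
D_2 = 10.5789
D_3 = 13.4034
D_4 = 14.3604
D_5 = 15.3857
D_6 = 16.4843
D_7 = 17.6613
TV_7 = 17.9085/(0.128−0.014) = 157.0923
P₀ = Σ Dₜ/(1+r)ᵗ + TV_7/(1+r)^7 = 125.5602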